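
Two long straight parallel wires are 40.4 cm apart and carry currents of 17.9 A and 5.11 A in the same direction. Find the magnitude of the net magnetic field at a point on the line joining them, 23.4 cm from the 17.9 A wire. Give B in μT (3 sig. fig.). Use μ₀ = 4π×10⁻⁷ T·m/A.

B ≈ 9.29 μT

Each long wire gives B = μ₀I/(2πd). Distances are d₁ = 0.234 m and d₂ = 0.17 m.
B₁ = 1.53×10⁻⁵ T, B₂ = 6.01×10⁻⁶ T.
Between parallel currents the two contributions point in opposite directions, so they subtract. B = |B₁ − B₂| = |1.53×10⁻⁵ − 6.01×10⁻⁶| = 9.29×10⁻⁶ T.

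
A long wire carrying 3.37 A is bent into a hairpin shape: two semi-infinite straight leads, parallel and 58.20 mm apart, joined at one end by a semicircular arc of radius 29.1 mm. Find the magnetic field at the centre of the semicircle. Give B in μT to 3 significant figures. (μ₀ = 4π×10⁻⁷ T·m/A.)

B ≈ 59.5 μT

The semicircular arc contributes B_arc = μ₀I·π/(4πR) = μ₀I/(4R) = 3.64×10⁻⁵ T.
Each semi-infinite lead is at perpendicular distance R = 0.0291 m from the centre, with the perpendicular foot at its near end, so it contributes μ₀I/(4πR); both point the same way, together 2.32×10⁻⁵ T.
Arc and leads all point the same direction: B = 3.64×10⁻⁵ + 2.32×10⁻⁵ = 5.95×10⁻⁵ T.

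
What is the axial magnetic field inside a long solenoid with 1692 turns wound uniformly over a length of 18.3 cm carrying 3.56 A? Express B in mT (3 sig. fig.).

B ≈ 41.4 mT

Inside a long solenoid, B = μ₀nI with n = 9246 turns/m.
B = 4π×10⁻⁷ × 9246 × 3.56 = 4.14×10⁻² T.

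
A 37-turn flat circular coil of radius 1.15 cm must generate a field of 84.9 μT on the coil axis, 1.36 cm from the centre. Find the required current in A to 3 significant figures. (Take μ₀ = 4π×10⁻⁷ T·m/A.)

For an N-turn coil, B = Nμ₀IR²/[2(R²+z²)^(3/2)] with R = 0.0115 m, z = 0.0136 m, so I = 2B(R²+z²)^(3/2)/(Nμ₀R²) = 2 × 8.49×10⁻⁵ × 5.65×10⁻⁶ / (37 × 4π×10⁻⁷ × 0.0001322) = 0.156 A.

I ≈ 0.156 A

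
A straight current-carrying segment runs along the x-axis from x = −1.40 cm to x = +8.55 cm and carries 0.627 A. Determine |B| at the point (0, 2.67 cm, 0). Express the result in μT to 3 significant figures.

For a finite straight segment, B = (μ₀I/4πd)(sinθ₁ + sinθ₂), where θ₁, θ₂ are the angles from the perpendicular to each end.
The perpendicular distance is d = 0.0267 m; the end-offsets along the wire are a = 0.014 m and b = 0.0855 m.
sinθ₁ = 0.014/√(0.014²+0.0267²) = 0.4644; sinθ₂ = 0.0855/√(0.0855²+0.0267²) = 0.9545.
B = (4π×10⁻⁷ × 0.627) / (4π × 0.0267) × (0.4644 + 0.9545) = 3.33×10⁻⁶ T.

B ≈ 3.33 μT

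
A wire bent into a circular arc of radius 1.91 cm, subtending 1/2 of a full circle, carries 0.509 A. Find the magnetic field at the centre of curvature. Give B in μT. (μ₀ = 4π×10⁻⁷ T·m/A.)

B ≈ 8.37 μT

The Biot–Savart field of a circular arc at its centre is B = μ₀Iφ/(4πR), with φ = 3.142 rad.
B = (4π×10⁻⁷ × 0.509 × 3.142) / (4π × 0.0191) = 8.37×10⁻⁶ T.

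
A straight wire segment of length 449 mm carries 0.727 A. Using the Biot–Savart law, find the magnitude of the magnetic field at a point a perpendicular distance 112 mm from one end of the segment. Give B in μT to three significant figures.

B ≈ 0.630 μT

For a finite straight segment, B = (μ₀I/4πd)(sinθ₁ + sinθ₂), where θ₁, θ₂ are the angles from the perpendicular to each end.
The perpendicular foot is at one end, so the two end-offsets along the wire are 0 and L = 0.449 m.
sinθ₁ = 0/√(0²+0.112²) = 0.0000; sinθ₂ = 0.449/√(0.449²+0.112²) = 0.9703.
B = (4π×10⁻⁷ × 0.727) / (4π × 0.112) × (0.0000 + 0.9703) = 6.30×10⁻⁷ T.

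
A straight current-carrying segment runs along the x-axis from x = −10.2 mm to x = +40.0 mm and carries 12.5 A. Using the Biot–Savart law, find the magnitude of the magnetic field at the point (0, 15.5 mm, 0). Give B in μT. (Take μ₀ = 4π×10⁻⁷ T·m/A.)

For a finite straight segment, B = (μ₀I/4πd)(sinθ₁ + sinθ₂), where θ₁, θ₂ are the angles from the perpendicular to each end.
The perpendicular distance is d = 0.0155 m; the end-offsets along the wire are a = 0.0102 m and b = 0.04 m.
sinθ₁ = 0.0102/√(0.0102²+0.0155²) = 0.5497; sinθ₂ = 0.04/√(0.04²+0.0155²) = 0.9324.
B = (4π×10⁻⁷ × 12.5) / (4π × 0.0155) × (0.5497 + 0.9324) = 1.20×10⁻⁴ T.

B ≈ 120 μT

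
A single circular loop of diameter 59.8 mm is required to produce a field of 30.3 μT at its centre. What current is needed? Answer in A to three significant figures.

I ≈ 1.44 A

At the centre of a circular loop B = μ₀I/(2R), so I = 2RB/μ₀.
With R = 0.0299 m, I = 2 × 0.0299 × 3.03×10⁻⁵ / (4π×10⁻⁷) = 1.44 A.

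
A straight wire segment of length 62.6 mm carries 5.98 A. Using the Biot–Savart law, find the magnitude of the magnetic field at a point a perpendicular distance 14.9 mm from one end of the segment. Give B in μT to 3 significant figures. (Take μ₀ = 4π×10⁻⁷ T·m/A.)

For a finite straight segment, B = (μ₀I/4πd)(sinθ₁ + sinθ₂), where θ₁, θ₂ are the angles from the perpendicular to each end.
The perpendicular foot is at one end, so the two end-offsets along the wire are 0 and L = 0.0626 m.
sinθ₁ = 0/√(0²+0.0149²) = 0.0000; sinθ₂ = 0.0626/√(0.0626²+0.0149²) = 0.9728.
B = (4π×10⁻⁷ × 5.98) / (4π × 0.0149) × (0.0000 + 0.9728) = 3.90×10⁻⁵ T.

B ≈ 39.0 μT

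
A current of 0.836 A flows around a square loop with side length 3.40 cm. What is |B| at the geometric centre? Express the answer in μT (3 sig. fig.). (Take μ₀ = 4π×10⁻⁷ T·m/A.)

Each side is a finite straight segment at perpendicular distance d = a/(2 tan(π/4)) = 0.017 m from the centre, with end-angles ±π/4.
One side contributes B₁ = (μ₀I/4πd)·2 sin(π/4) = 6.95×10⁻⁶ T.
All 4 sides add in the same direction: B = 4 × 6.95×10⁻⁶ = 2.78×10⁻⁵ T.

B ≈ 27.8 μT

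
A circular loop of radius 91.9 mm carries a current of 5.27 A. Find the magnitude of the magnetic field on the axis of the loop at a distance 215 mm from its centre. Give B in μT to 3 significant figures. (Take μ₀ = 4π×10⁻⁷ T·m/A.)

On the axis of a circular loop, B = μ₀IR² / [2(R²+z²)^(3/2)].
R² + z² = (0.0919)² + (0.215)² = 0.05467 m², and (R²+z²)^(3/2) = 1.28×10⁻² m³.
B = (4π×10⁻⁷ × 5.27 × 0.008446) / (2 × 1.28×10⁻²) = 2.19×10⁻⁶ T.

B ≈ 2.19 μT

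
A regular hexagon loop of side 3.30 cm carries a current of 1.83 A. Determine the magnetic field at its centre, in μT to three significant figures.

Each side is a finite straight segment at perpendicular distance d = a/(2 tan(π/6)) = 0.02858 m from the centre, with end-angles ±π/6.
One side contributes B₁ = (μ₀I/4πd)·2 sin(π/6) = 6.40×10⁻⁶ T.
All 6 sides add in the same direction: B = 6 × 6.40×10⁻⁶ = 3.84×10⁻⁵ T.

B ≈ 38.4 μT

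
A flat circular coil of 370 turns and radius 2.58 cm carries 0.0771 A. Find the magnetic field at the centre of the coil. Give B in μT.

For an N-turn flat coil, B = Nμ₀I/(2R) with R = 0.0258 m.
B = 370 × 1.88×10⁻⁶ T = 6.95×10⁻⁴ T.

B ≈ 695 μT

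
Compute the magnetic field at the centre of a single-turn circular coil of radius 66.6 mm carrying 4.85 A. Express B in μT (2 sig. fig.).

B ≈ 46 μT

At the centre of a circular loop the Biot–Savart law gives B = μ₀I/(2R).
B = (4π×10⁻⁷ × 4.85) / (2 × 0.0666) = 4.58×10⁻⁵ T.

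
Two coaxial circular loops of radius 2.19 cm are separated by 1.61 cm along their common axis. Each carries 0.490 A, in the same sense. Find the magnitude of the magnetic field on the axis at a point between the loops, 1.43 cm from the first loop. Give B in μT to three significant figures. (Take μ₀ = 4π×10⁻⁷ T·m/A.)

Each loop contributes B = μ₀IR²/[2(R²+z²)^(3/2)] on the axis, with z measured from that loop.
Loop 1 (z = 0.0143 m): B₁ = 8.25×10⁻⁶ T. Loop 2 (z = 0.0018 m): B₂ = 1.39×10⁻⁵ T.
The fields add: B = B₁ + B₂ = 2.22×10⁻⁵ T.

B ≈ 22.2 μT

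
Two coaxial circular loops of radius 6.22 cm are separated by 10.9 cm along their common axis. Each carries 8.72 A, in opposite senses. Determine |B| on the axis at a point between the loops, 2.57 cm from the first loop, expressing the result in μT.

Each loop contributes B = μ₀IR²/[2(R²+z²)^(3/2)] on the axis, with z measured from that loop.
Loop 1 (z = 0.0257 m): B₁ = 6.95×10⁻⁵ T. Loop 2 (z = 0.0833 m): B₂ = 1.89×10⁻⁵ T.
The fields oppose: B = |B₁ − B₂| = 5.07×10⁻⁵ T.

B ≈ 50.7 μT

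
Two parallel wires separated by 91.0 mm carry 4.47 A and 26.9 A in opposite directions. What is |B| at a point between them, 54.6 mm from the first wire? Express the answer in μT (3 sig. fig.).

B ≈ 164 μT

Each long wire gives B = μ₀I/(2πd). Distances are d₁ = 0.0546 m and d₂ = 0.0364 m.
B₁ = 1.64×10⁻⁵ T, B₂ = 1.48×10⁻⁴ T.
Between antiparallel currents both contributions point the same way, so they add. B = B₁ + B₂ = 1.64×10⁻⁵ + 1.48×10⁻⁴ = 1.64×10⁻⁴ T.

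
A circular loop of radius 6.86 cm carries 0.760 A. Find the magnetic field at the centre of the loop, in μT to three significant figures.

At the centre of a circular loop the Biot–Savart law gives B = μ₀I/(2R).
B = (4π×10⁻⁷ × 0.760) / (2 × 0.0686) = 6.96×10⁻⁶ T.

B ≈ 6.96 μT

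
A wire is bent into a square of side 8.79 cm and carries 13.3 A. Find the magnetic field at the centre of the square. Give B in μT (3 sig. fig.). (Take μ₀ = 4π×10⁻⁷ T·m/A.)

B ≈ 171 μT

Each side is a finite straight segment at perpendicular distance d = a/(2 tan(π/4)) = 0.04395 m from the centre, with end-angles ±π/4.
One side contributes B₁ = (μ₀I/4πd)·2 sin(π/4) = 4.28×10⁻⁵ T.
All 4 sides add in the same direction: B = 4 × 4.28×10⁻⁵ = 1.71×10⁻⁴ T.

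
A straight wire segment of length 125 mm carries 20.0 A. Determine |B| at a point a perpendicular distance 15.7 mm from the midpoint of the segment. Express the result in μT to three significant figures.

For a finite straight segment, B = (μ₀I/4πd)(sinθ₁ + sinθ₂), where θ₁, θ₂ are the angles from the perpendicular to each end.
The perpendicular from the point meets the wire at its midpoint, so each end is L/2 = 0.0625 m away along the wire.
sinθ₁ = 0.0625/√(0.0625²+0.0157²) = 0.9699; sinθ₂ = 0.0625/√(0.0625²+0.0157²) = 0.9699.
B = (4π×10⁻⁷ × 20.0) / (4π × 0.0157) × (0.9699 + 0.9699) = 2.47×10⁻⁴ T.

B ≈ 247 μT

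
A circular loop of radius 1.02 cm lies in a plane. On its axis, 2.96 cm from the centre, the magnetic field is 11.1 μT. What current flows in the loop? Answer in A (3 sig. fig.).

On the axis of a loop, B = μ₀IR²/[2(R²+z²)^(3/2)], so I = 2B(R²+z²)^(3/2)/(μ₀R²).
R² + z² = 0.000104 + 0.0008762 = 0.0009802 m²; raised to 3/2 gives 3.07×10⁻⁵ m³.
I = 2 × 1.11×10⁻⁵ × 3.07×10⁻⁵ / (1.26×10⁻⁶ × 0.000104) = 5.21 A.

I ≈ 5.21 A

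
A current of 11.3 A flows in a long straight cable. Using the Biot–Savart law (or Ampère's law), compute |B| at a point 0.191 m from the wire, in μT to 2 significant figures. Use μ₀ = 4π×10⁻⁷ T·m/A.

For an infinitely long straight wire, B = μ₀I/(2πd).
B = (4π×10⁻⁷ × 11.3) / (2π × 0.191) = 1.18×10⁻⁵ T.

B ≈ 12 μT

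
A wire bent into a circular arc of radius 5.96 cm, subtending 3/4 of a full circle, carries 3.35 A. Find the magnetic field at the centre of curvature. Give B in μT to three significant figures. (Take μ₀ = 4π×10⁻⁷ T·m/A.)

The Biot–Savart field of a circular arc at its centre is B = μ₀Iφ/(4πR), with φ = 4.712 rad.
B = (4π×10⁻⁷ × 3.35 × 4.712) / (4π × 0.0596) = 2.65×10⁻⁵ T.

B ≈ 26.5 μT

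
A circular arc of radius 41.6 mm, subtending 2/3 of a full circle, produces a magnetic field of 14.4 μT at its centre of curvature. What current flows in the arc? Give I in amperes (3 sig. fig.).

For a circular arc, B = μ₀Iφ/(4πR) with φ in radians; here φ = 4.189 rad.
So I = 4πRB/(μ₀φ) = 4π × 0.0416 × 1.44×10⁻⁵ / (4π×10⁻⁷ × 4.189) = 1.43 A.

I ≈ 1.43 A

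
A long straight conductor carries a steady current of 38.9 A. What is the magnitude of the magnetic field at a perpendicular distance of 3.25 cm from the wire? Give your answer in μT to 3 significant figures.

B ≈ 239 μT

For an infinitely long straight wire, B = μ₀I/(2πd).
B = (4π×10⁻⁷ × 38.9) / (2π × 0.0325) = 2.39×10⁻⁴ T.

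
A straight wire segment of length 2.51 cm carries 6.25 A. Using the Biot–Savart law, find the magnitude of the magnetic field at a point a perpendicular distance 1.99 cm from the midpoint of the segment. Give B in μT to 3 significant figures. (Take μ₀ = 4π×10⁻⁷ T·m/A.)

B ≈ 33.5 μT

For a finite straight segment, B = (μ₀I/4πd)(sinθ₁ + sinθ₂), where θ₁, θ₂ are the angles from the perpendicular to each end.
The perpendicular from the point meets the wire at its midpoint, so each end is L/2 = 0.01255 m away along the wire.
sinθ₁ = 0.01255/√(0.01255²+0.0199²) = 0.5334; sinθ₂ = 0.01255/√(0.01255²+0.0199²) = 0.5334.
B = (4π×10⁻⁷ × 6.25) / (4π × 0.0199) × (0.5334 + 0.5334) = 3.35×10⁻⁵ T.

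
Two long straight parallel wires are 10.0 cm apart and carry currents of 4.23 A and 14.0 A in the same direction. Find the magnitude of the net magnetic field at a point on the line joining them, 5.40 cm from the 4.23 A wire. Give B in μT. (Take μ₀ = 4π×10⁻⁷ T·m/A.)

Each long wire gives B = μ₀I/(2πd). Distances are d₁ = 0.054 m and d₂ = 0.046 m.
B₁ = 1.57×10⁻⁵ T, B₂ = 6.09×10⁻⁵ T.
Between parallel currents the two contributions point in opposite directions, so they subtract. B = |B₁ − B₂| = |1.57×10⁻⁵ − 6.09×10⁻⁵| = 4.52×10⁻⁵ T.

B ≈ 45.2 μT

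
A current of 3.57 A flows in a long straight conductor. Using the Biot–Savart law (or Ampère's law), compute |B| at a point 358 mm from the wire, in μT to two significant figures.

B ≈ 2.0 μT

For an infinitely long straight wire, B = μ₀I/(2πd).
B = (4π×10⁻⁷ × 3.57) / (2π × 0.358) = 1.99×10⁻⁶ T.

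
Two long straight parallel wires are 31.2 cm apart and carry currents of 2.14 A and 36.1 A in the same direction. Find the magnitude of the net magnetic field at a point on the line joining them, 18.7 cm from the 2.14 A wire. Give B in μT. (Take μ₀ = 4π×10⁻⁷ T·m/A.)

B ≈ 55.5 μT

Each long wire gives B = μ₀I/(2πd). Distances are d₁ = 0.187 m and d₂ = 0.125 m.
B₁ = 2.29×10⁻⁶ T, B₂ = 5.78×10⁻⁵ T.
Between parallel currents the two contributions point in opposite directions, so they subtract. B = |B₁ − B₂| = |2.29×10⁻⁶ − 5.78×10⁻⁵| = 5.55×10⁻⁵ T.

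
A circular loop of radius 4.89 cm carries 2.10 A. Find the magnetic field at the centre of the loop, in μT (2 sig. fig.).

At the centre of a circular loop the Biot–Savart law gives B = μ₀I/(2R).
B = (4π×10⁻⁷ × 2.10) / (2 × 0.0489) = 2.70×10⁻⁵ T.

B ≈ 27 μT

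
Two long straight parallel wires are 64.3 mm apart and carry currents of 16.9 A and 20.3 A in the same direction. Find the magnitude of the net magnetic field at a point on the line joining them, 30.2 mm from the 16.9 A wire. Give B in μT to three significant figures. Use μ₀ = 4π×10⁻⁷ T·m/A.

Each long wire gives B = μ₀I/(2πd). Distances are d₁ = 0.0302 m and d₂ = 0.0341 m.
B₁ = 1.12×10⁻⁴ T, B₂ = 1.19×10⁻⁴ T.
Between parallel currents the two contributions point in opposite directions, so they subtract. B = |B₁ − B₂| = |1.12×10⁻⁴ − 1.19×10⁻⁴| = 7.14×10⁻⁶ T.

B ≈ 7.14 μT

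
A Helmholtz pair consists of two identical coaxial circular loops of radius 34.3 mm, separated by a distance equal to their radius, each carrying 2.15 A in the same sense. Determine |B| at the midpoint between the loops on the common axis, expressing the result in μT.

B ≈ 56.4 μT

Each loop contributes B = μ₀IR²/[2(R²+z²)^(3/2)] on the axis, with z measured from that loop.
Loop 1 (z = 0.01715 m): B₁ = 2.82×10⁻⁵ T. Loop 2 (z = 0.01715 m): B₂ = 2.82×10⁻⁵ T.
The fields add: B = B₁ + B₂ = 5.64×10⁻⁵ T.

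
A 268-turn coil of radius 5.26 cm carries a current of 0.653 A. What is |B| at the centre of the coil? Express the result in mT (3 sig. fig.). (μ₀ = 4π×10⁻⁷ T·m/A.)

B ≈ 2.09 mT

For an N-turn flat coil, B = Nμ₀I/(2R) with R = 0.0526 m.
B = 268 × 7.80×10⁻⁶ T = 2.09×10⁻³ T.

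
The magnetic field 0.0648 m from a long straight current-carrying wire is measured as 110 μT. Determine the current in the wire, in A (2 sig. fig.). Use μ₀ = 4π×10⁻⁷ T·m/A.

I ≈ 36 A

For a long straight wire B = μ₀I/(2πd), so I = 2πdB/μ₀.
I = 2π × 0.0648 × 1.10×10⁻⁴ / (4π×10⁻⁷) = 35.6 A.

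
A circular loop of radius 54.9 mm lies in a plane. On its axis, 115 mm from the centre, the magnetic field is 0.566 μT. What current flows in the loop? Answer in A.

On the axis of a loop, B = μ₀IR²/[2(R²+z²)^(3/2)], so I = 2B(R²+z²)^(3/2)/(μ₀R²).
R² + z² = 0.003014 + 0.01323 = 0.01624 m²; raised to 3/2 gives 2.07×10⁻³ m³.
I = 2 × 5.66×10⁻⁷ × 2.07×10⁻³ / (1.26×10⁻⁶ × 0.003014) = 0.618 A.

I ≈ 0.618 A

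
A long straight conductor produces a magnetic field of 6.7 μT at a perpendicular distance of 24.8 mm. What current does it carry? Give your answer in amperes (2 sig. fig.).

I ≈ 0.83 A

For a long straight wire B = μ₀I/(2πd), so I = 2πdB/μ₀.
I = 2π × 0.0248 × 6.70×10⁻⁶ / (4π×10⁻⁷) = 0.831 A.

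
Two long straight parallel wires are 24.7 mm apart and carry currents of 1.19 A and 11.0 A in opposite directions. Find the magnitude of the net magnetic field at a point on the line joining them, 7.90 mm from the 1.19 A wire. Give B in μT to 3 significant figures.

B ≈ 161 μT

Each long wire gives B = μ₀I/(2πd). Distances are d₁ = 0.0079 m and d₂ = 0.0168 m.
B₁ = 3.01×10⁻⁵ T, B₂ = 1.31×10⁻⁴ T.
Between antiparallel currents both contributions point the same way, so they add. B = B₁ + B₂ = 3.01×10⁻⁵ + 1.31×10⁻⁴ = 1.61×10⁻⁴ T.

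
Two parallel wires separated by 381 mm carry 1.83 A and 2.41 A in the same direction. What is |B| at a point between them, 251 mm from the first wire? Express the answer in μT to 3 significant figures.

Each long wire gives B = μ₀I/(2πd). Distances are d₁ = 0.251 m and d₂ = 0.13 m.
B₁ = 1.46×10⁻⁶ T, B₂ = 3.71×10⁻⁶ T.
Between parallel currents the two contributions point in opposite directions, so they subtract. B = |B₁ − B₂| = |1.46×10⁻⁶ − 3.71×10⁻⁶| = 2.25×10⁻⁶ T.

B ≈ 2.25 μT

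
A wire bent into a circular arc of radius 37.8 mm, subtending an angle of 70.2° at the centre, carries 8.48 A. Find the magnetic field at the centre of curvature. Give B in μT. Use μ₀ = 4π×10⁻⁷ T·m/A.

The Biot–Savart field of a circular arc at its centre is B = μ₀Iφ/(4πR), with φ = 1.225 rad.
B = (4π×10⁻⁷ × 8.48 × 1.225) / (4π × 0.0378) = 2.75×10⁻⁵ T.

B ≈ 27.5 μT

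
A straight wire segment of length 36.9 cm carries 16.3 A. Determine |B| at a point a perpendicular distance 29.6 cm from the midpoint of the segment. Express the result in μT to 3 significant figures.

B ≈ 5.83 μT

For a finite straight segment, B = (μ₀I/4πd)(sinθ₁ + sinθ₂), where θ₁, θ₂ are the angles from the perpendicular to each end.
The perpendicular from the point meets the wire at its midpoint, so each end is L/2 = 0.1845 m away along the wire.
sinθ₁ = 0.1845/√(0.1845²+0.296²) = 0.5290; sinθ₂ = 0.1845/√(0.1845²+0.296²) = 0.5290.
B = (4π×10⁻⁷ × 16.3) / (4π × 0.296) × (0.5290 + 0.5290) = 5.83×10⁻⁶ T.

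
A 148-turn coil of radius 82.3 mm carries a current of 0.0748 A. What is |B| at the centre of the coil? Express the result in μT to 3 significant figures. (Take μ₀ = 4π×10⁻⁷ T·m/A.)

For an N-turn flat coil, B = Nμ₀I/(2R) with R = 0.0823 m.
B = 148 × 5.71×10⁻⁷ T = 8.45×10⁻⁵ T.

B ≈ 84.5 μT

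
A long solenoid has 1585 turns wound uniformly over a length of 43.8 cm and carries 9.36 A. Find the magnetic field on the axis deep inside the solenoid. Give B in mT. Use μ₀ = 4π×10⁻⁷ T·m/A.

Inside a long solenoid, B = μ₀nI with n = 3619 turns/m.
B = 4π×10⁻⁷ × 3619 × 9.36 = 4.26×10⁻² T.

B ≈ 42.6 mT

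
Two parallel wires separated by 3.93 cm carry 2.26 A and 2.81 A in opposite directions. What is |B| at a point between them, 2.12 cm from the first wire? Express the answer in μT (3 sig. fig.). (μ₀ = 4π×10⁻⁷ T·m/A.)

Each long wire gives B = μ₀I/(2πd). Distances are d₁ = 0.0212 m and d₂ = 0.0181 m.
B₁ = 2.13×10⁻⁵ T, B₂ = 3.10×10⁻⁵ T.
Between antiparallel currents both contributions point the same way, so they add. B = B₁ + B₂ = 2.13×10⁻⁵ + 3.10×10⁻⁵ = 5.24×10⁻⁵ T.

B ≈ 52.4 μT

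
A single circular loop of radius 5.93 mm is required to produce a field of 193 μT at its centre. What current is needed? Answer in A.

At the centre of a circular loop B = μ₀I/(2R), so I = 2RB/μ₀.
With R = 0.00593 m, I = 2 × 0.00593 × 1.93×10⁻⁴ / (4π×10⁻⁷) = 1.82 A.

I ≈ 1.82 A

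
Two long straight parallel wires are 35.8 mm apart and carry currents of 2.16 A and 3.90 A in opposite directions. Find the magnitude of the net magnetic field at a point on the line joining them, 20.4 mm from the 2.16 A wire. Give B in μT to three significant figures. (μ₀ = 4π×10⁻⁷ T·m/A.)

Each long wire gives B = μ₀I/(2πd). Distances are d₁ = 0.0204 m and d₂ = 0.0154 m.
B₁ = 2.12×10⁻⁵ T, B₂ = 5.06×10⁻⁵ T.
Between antiparallel currents both contributions point the same way, so they add. B = B₁ + B₂ = 2.12×10⁻⁵ + 5.06×10⁻⁵ = 7.18×10⁻⁵ T.

B ≈ 71.8 μT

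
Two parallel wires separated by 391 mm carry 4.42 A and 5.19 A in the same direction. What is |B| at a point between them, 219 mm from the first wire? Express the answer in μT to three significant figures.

Each long wire gives B = μ₀I/(2πd). Distances are d₁ = 0.219 m and d₂ = 0.172 m.
B₁ = 4.04×10⁻⁶ T, B₂ = 6.03×10⁻⁶ T.
Between parallel currents the two contributions point in opposite directions, so they subtract. B = |B₁ − B₂| = |4.04×10⁻⁶ − 6.03×10⁻⁶| = 2.00×10⁻⁶ T.

B ≈ 2.00 μT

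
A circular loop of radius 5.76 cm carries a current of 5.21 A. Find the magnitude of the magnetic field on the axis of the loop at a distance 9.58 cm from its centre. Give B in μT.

On the axis of a circular loop, B = μ₀IR² / [2(R²+z²)^(3/2)].
R² + z² = (0.0576)² + (0.0958)² = 0.0125 m², and (R²+z²)^(3/2) = 1.40×10⁻³ m³.
B = (4π×10⁻⁷ × 5.21 × 0.003318) / (2 × 1.40×10⁻³) = 7.78×10⁻⁶ T.

B ≈ 7.78 μT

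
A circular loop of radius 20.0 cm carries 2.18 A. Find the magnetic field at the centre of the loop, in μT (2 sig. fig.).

At the centre of a circular loop the Biot–Savart law gives B = μ₀I/(2R).
B = (4π×10⁻⁷ × 2.18) / (2 × 0.2) = 6.85×10⁻⁶ T.

B ≈ 6.8 μT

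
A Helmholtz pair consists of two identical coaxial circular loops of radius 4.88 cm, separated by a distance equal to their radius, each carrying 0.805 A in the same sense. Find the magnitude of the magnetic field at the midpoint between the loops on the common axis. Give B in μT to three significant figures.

B ≈ 14.8 μT

Each loop contributes B = μ₀IR²/[2(R²+z²)^(3/2)] on the axis, with z measured from that loop.
Loop 1 (z = 0.0244 m): B₁ = 7.42×10⁻⁶ T. Loop 2 (z = 0.0244 m): B₂ = 7.42×10⁻⁶ T.
The fields add: B = B₁ + B₂ = 1.48×10⁻⁵ T.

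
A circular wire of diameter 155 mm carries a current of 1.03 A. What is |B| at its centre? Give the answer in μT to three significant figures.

At the centre of a circular loop the Biot–Savart law gives B = μ₀I/(2R) (so R = 0.0775 m).
B = (4π×10⁻⁷ × 1.03) / (2 × 0.0775) = 8.35×10⁻⁶ T.

B ≈ 8.35 μT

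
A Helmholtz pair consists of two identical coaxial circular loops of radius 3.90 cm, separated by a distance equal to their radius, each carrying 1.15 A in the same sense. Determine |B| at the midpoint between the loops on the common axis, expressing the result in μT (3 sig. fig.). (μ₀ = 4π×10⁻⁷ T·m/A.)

B ≈ 26.5 μT

Each loop contributes B = μ₀IR²/[2(R²+z²)^(3/2)] on the axis, with z measured from that loop.
Loop 1 (z = 0.0195 m): B₁ = 1.33×10⁻⁵ T. Loop 2 (z = 0.0195 m): B₂ = 1.33×10⁻⁵ T.
The fields add: B = B₁ + B₂ = 2.65×10⁻⁵ T.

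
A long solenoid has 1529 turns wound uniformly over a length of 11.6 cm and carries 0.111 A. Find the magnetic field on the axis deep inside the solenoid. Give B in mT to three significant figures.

B ≈ 1.84 mT

Inside a long solenoid, B = μ₀nI with n = 1.318×10⁴ turns/m.
B = 4π×10⁻⁷ × 1.318×10⁴ × 0.111 = 1.84×10⁻³ T.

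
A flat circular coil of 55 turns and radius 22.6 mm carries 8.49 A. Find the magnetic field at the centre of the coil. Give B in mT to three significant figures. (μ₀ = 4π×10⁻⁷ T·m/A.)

B ≈ 13.0 mT

For an N-turn flat coil, B = Nμ₀I/(2R) with R = 0.0226 m.
B = 55 × 2.36×10⁻⁴ T = 1.30×10⁻² T.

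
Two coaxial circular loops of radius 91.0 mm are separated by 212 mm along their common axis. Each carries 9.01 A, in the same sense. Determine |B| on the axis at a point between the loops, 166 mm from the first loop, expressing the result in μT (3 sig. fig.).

Each loop contributes B = μ₀IR²/[2(R²+z²)^(3/2)] on the axis, with z measured from that loop.
Loop 1 (z = 0.166 m): B₁ = 6.91×10⁻⁶ T. Loop 2 (z = 0.046 m): B₂ = 4.42×10⁻⁵ T.
The fields add: B = B₁ + B₂ = 5.11×10⁻⁵ T.

B ≈ 51.1 μT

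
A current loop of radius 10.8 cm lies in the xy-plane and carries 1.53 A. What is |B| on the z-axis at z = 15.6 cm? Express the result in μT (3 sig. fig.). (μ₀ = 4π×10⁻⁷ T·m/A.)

On the axis of a circular loop, B = μ₀IR² / [2(R²+z²)^(3/2)].
R² + z² = (0.108)² + (0.156)² = 0.036 m², and (R²+z²)^(3/2) = 6.83×10⁻³ m³.
B = (4π×10⁻⁷ × 1.53 × 0.01166) / (2 × 6.83×10⁻³) = 1.64×10⁻⁶ T.

B ≈ 1.64 μT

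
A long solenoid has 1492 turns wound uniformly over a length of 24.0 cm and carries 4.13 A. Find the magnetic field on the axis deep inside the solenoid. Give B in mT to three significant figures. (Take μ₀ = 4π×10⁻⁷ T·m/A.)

Inside a long solenoid, B = μ₀nI with n = 6217 turns/m.
B = 4π×10⁻⁷ × 6217 × 4.13 = 3.23×10⁻² T.

B ≈ 32.3 mT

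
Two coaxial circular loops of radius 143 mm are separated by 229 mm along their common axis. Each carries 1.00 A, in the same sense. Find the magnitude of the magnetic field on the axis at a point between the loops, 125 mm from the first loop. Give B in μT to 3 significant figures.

B ≈ 4.20 μT

Each loop contributes B = μ₀IR²/[2(R²+z²)^(3/2)] on the axis, with z measured from that loop.
Loop 1 (z = 0.125 m): B₁ = 1.88×10⁻⁶ T. Loop 2 (z = 0.104 m): B₂ = 2.32×10⁻⁶ T.
The fields add: B = B₁ + B₂ = 4.20×10⁻⁶ T.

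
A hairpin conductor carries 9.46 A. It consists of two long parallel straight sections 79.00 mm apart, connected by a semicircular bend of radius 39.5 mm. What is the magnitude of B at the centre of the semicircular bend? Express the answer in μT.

B ≈ 123 μT

The semicircular arc contributes B_arc = μ₀I·π/(4πR) = μ₀I/(4R) = 7.52×10⁻⁵ T.
Each semi-infinite lead is at perpendicular distance R = 0.0395 m from the centre, with the perpendicular foot at its near end, so it contributes μ₀I/(4πR); both point the same way, together 4.79×10⁻⁵ T.
Arc and leads all point the same direction: B = 7.52×10⁻⁵ + 4.79×10⁻⁵ = 1.23×10⁻⁴ T.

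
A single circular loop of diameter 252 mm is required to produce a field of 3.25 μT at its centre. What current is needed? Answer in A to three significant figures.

At the centre of a circular loop B = μ₀I/(2R), so I = 2RB/μ₀.
With R = 0.126 m, I = 2 × 0.126 × 3.25×10⁻⁶ / (4π×10⁻⁷) = 0.652 A.

I ≈ 0.652 A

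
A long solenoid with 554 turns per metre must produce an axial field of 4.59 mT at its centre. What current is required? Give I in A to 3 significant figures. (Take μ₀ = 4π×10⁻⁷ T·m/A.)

I ≈ 6.59 A

Inside a long solenoid B = μ₀nI with n = 554 m⁻¹, so I = B/(μ₀n).
I = 4.59×10⁻³ / (4π×10⁻⁷ × 554) = 6.59 A.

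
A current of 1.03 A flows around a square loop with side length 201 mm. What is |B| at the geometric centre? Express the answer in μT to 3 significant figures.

B ≈ 5.80 μT

Each side is a finite straight segment at perpendicular distance d = a/(2 tan(π/4)) = 0.1005 m from the centre, with end-angles ±π/4.
One side contributes B₁ = (μ₀I/4πd)·2 sin(π/4) = 1.45×10⁻⁶ T.
All 4 sides add in the same direction: B = 4 × 1.45×10⁻⁶ = 5.80×10⁻⁶ T.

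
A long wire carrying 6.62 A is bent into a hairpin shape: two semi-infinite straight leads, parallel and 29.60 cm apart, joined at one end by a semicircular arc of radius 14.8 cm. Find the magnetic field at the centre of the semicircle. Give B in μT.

The semicircular arc contributes B_arc = μ₀I·π/(4πR) = μ₀I/(4R) = 1.41×10⁻⁵ T.
Each semi-infinite lead is at perpendicular distance R = 0.148 m from the centre, with the perpendicular foot at its near end, so it contributes μ₀I/(4πR); both point the same way, together 8.95×10⁻⁶ T.
Arc and leads all point the same direction: B = 1.41×10⁻⁵ + 8.95×10⁻⁶ = 2.30×10⁻⁵ T.

B ≈ 23.0 μT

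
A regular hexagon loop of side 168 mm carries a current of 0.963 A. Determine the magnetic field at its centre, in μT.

Each side is a finite straight segment at perpendicular distance d = a/(2 tan(π/6)) = 0.1455 m from the centre, with end-angles ±π/6.
One side contributes B₁ = (μ₀I/4πd)·2 sin(π/6) = 6.62×10⁻⁷ T.
All 6 sides add in the same direction: B = 6 × 6.62×10⁻⁷ = 3.97×10⁻⁶ T.

B ≈ 3.97 μT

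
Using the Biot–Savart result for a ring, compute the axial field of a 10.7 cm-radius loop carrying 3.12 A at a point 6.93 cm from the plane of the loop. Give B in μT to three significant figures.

B ≈ 10.8 μT

On the axis of a circular loop, B = μ₀IR² / [2(R²+z²)^(3/2)].
R² + z² = (0.107)² + (0.0693)² = 0.01625 m², and (R²+z²)^(3/2) = 2.07×10⁻³ m³.
B = (4π×10⁻⁷ × 3.12 × 0.01145) / (2 × 2.07×10⁻³) = 1.08×10⁻⁵ T.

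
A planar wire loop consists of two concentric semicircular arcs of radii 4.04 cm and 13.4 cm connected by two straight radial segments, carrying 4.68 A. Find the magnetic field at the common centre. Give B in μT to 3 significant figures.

The radial connectors point toward the centre, so dl × r̂ = 0 and they contribute nothing.
Each semicircle gives μ₀I/(4R): inner arc 3.64×10⁻⁵ T, outer arc 1.10×10⁻⁵ T.
The two arcs carry current in opposite angular senses, so their fields oppose: B = |3.64×10⁻⁵ − 1.10×10⁻⁵| = 2.54×10⁻⁵ T.

B ≈ 25.4 μT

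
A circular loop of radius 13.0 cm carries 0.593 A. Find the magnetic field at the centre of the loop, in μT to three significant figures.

B ≈ 2.87 μT

At the centre of a circular loop the Biot–Savart law gives B = μ₀I/(2R).
B = (4π×10⁻⁷ × 0.593) / (2 × 0.13) = 2.87×10⁻⁶ T.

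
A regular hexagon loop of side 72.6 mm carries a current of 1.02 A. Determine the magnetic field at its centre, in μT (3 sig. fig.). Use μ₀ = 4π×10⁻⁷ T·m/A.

Each side is a finite straight segment at perpendicular distance d = a/(2 tan(π/6)) = 0.06287 m from the centre, with end-angles ±π/6.
One side contributes B₁ = (μ₀I/4πd)·2 sin(π/6) = 1.62×10⁻⁶ T.
All 6 sides add in the same direction: B = 6 × 1.62×10⁻⁶ = 9.73×10⁻⁶ T.

B ≈ 9.73 μT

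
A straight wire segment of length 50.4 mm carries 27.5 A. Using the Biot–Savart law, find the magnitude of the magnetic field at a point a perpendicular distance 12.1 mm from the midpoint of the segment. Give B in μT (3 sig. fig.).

B ≈ 410 μT

For a finite straight segment, B = (μ₀I/4πd)(sinθ₁ + sinθ₂), where θ₁, θ₂ are the angles from the perpendicular to each end.
The perpendicular from the point meets the wire at its midpoint, so each end is L/2 = 0.0252 m away along the wire.
sinθ₁ = 0.0252/√(0.0252²+0.0121²) = 0.9015; sinθ₂ = 0.0252/√(0.0252²+0.0121²) = 0.9015.
B = (4π×10⁻⁷ × 27.5) / (4π × 0.0121) × (0.9015 + 0.9015) = 4.10×10⁻⁴ T.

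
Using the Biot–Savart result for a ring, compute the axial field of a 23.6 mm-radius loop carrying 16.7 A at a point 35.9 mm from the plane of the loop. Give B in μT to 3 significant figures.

B ≈ 73.7 μT

On the axis of a circular loop, B = μ₀IR² / [2(R²+z²)^(3/2)].
R² + z² = (0.0236)² + (0.0359)² = 0.001846 m², and (R²+z²)^(3/2) = 7.93×10⁻⁵ m³.
B = (4π×10⁻⁷ × 16.7 × 0.000557) / (2 × 7.93×10⁻⁵) = 7.37×10⁻⁵ T.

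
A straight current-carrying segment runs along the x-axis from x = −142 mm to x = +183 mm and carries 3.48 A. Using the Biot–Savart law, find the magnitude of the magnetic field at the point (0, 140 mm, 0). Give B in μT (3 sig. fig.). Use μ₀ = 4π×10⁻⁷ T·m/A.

For a finite straight segment, B = (μ₀I/4πd)(sinθ₁ + sinθ₂), where θ₁, θ₂ are the angles from the perpendicular to each end.
The perpendicular distance is d = 0.14 m; the end-offsets along the wire are a = 0.142 m and b = 0.183 m.
sinθ₁ = 0.142/√(0.142²+0.14²) = 0.7121; sinθ₂ = 0.183/√(0.183²+0.14²) = 0.7942.
B = (4π×10⁻⁷ × 3.48) / (4π × 0.14) × (0.7121 + 0.7942) = 3.74×10⁻⁶ T.

B ≈ 3.74 μT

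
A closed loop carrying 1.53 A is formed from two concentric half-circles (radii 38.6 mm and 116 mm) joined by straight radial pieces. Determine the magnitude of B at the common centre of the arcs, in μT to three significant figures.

B ≈ 8.31 μT

The radial connectors point toward the centre, so dl × r̂ = 0 and they contribute nothing.
Each semicircle gives μ₀I/(4R): inner arc 1.25×10⁻⁵ T, outer arc 4.14×10⁻⁶ T.
The two arcs carry current in opposite angular senses, so their fields oppose: B = |1.25×10⁻⁵ − 4.14×10⁻⁶| = 8.31×10⁻⁶ T.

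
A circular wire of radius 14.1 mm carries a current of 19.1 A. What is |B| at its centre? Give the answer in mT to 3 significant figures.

B ≈ 0.851 mT

At the centre of a circular loop the Biot–Savart law gives B = μ₀I/(2R).
B = (4π×10⁻⁷ × 19.1) / (2 × 0.0141) = 8.51×10⁻⁴ T.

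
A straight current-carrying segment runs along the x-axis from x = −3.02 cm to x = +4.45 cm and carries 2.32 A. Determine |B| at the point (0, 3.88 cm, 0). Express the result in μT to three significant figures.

For a finite straight segment, B = (μ₀I/4πd)(sinθ₁ + sinθ₂), where θ₁, θ₂ are the angles from the perpendicular to each end.
The perpendicular distance is d = 0.0388 m; the end-offsets along the wire are a = 0.0302 m and b = 0.0445 m.
sinθ₁ = 0.0302/√(0.0302²+0.0388²) = 0.6142; sinθ₂ = 0.0445/√(0.0445²+0.0388²) = 0.7537.
B = (4π×10⁻⁷ × 2.32) / (4π × 0.0388) × (0.6142 + 0.7537) = 8.18×10⁻⁶ T.

B ≈ 8.18 μT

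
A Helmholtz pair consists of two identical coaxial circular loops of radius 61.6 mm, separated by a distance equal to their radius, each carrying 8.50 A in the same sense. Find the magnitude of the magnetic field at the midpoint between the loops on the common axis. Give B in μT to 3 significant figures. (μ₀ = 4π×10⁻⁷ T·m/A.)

B ≈ 124 μT

Each loop contributes B = μ₀IR²/[2(R²+z²)^(3/2)] on the axis, with z measured from that loop.
Loop 1 (z = 0.0308 m): B₁ = 6.20×10⁻⁵ T. Loop 2 (z = 0.0308 m): B₂ = 6.20×10⁻⁵ T.
The fields add: B = B₁ + B₂ = 1.24×10⁻⁴ T.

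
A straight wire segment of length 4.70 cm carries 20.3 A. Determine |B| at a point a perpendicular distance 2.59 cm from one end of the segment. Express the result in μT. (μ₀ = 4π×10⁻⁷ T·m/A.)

B ≈ 68.6 μT

For a finite straight segment, B = (μ₀I/4πd)(sinθ₁ + sinθ₂), where θ₁, θ₂ are the angles from the perpendicular to each end.
The perpendicular foot is at one end, so the two end-offsets along the wire are 0 and L = 0.047 m.
sinθ₁ = 0/√(0²+0.0259²) = 0.0000; sinθ₂ = 0.047/√(0.047²+0.0259²) = 0.8758.
B = (4π×10⁻⁷ × 20.3) / (4π × 0.0259) × (0.0000 + 0.8758) = 6.86×10⁻⁵ T.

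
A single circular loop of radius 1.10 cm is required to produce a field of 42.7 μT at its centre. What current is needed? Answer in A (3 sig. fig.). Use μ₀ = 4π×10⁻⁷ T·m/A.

I ≈ 0.748 A

At the centre of a circular loop B = μ₀I/(2R), so I = 2RB/μ₀.
With R = 0.011 m, I = 2 × 0.011 × 4.27×10⁻⁵ / (4π×10⁻⁷) = 0.748 A.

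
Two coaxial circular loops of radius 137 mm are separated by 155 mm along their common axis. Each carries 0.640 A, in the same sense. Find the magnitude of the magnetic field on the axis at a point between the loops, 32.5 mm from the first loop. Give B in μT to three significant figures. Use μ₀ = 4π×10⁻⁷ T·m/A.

Each loop contributes B = μ₀IR²/[2(R²+z²)^(3/2)] on the axis, with z measured from that loop.
Loop 1 (z = 0.0325 m): B₁ = 2.70×10⁻⁶ T. Loop 2 (z = 0.1225 m): B₂ = 1.22×10⁻⁶ T.
The fields add: B = B₁ + B₂ = 3.92×10⁻⁶ T.

B ≈ 3.92 μT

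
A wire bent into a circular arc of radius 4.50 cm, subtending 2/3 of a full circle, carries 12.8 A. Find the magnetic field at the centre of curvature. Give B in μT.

The Biot–Savart field of a circular arc at its centre is B = μ₀Iφ/(4πR), with φ = 4.189 rad.
B = (4π×10⁻⁷ × 12.8 × 4.189) / (4π × 0.045) = 1.19×10⁻⁴ T.

B ≈ 119 μT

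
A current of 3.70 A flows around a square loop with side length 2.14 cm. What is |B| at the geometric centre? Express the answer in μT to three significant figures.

B ≈ 196 μT

Each side is a finite straight segment at perpendicular distance d = a/(2 tan(π/4)) = 0.0107 m from the centre, with end-angles ±π/4.
One side contributes B₁ = (μ₀I/4πd)·2 sin(π/4) = 4.89×10⁻⁵ T.
All 4 sides add in the same direction: B = 4 × 4.89×10⁻⁵ = 1.96×10⁻⁴ T.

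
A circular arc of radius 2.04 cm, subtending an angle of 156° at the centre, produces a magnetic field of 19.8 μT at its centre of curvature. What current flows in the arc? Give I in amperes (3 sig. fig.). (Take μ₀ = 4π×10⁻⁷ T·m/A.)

I ≈ 1.48 A

For a circular arc, B = μ₀Iφ/(4πR) with φ in radians; here φ = 2.723 rad.
So I = 4πRB/(μ₀φ) = 4π × 0.0204 × 1.98×10⁻⁵ / (4π×10⁻⁷ × 2.723) = 1.48 A.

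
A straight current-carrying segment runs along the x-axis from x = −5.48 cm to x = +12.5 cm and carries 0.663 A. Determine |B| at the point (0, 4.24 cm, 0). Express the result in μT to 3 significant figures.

For a finite straight segment, B = (μ₀I/4πd)(sinθ₁ + sinθ₂), where θ₁, θ₂ are the angles from the perpendicular to each end.
The perpendicular distance is d = 0.0424 m; the end-offsets along the wire are a = 0.0548 m and b = 0.125 m.
sinθ₁ = 0.0548/√(0.0548²+0.0424²) = 0.7909; sinθ₂ = 0.125/√(0.125²+0.0424²) = 0.9470.
B = (4π×10⁻⁷ × 0.663) / (4π × 0.0424) × (0.7909 + 0.9470) = 2.72×10⁻⁶ T.

B ≈ 2.72 μT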